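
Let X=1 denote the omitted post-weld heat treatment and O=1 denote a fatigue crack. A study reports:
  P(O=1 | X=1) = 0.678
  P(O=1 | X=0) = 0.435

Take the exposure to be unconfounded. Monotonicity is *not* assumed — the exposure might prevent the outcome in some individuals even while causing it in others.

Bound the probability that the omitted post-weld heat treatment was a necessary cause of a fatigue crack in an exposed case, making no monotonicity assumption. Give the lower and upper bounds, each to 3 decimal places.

0.358 ≤ PN ≤ 0.833

Let p₁ = 0.678, p₀ = 0.435.
Under exogeneity alone the bounds on PN are max{0,(p₁−p₀)/p₁} ≤ PN ≤ min{1,(1−p₀)/p₁}.
  lower = (p₁ − p₀)/p₁ = 0.243 / 0.678 ≈ 0.3584
  upper = min{1, (1 − p₀)/p₁} = 0.565 / 0.678 ≈ 0.8333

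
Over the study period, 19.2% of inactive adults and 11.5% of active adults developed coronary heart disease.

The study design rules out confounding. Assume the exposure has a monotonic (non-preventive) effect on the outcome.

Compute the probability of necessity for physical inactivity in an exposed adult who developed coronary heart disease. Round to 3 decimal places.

p₁ = 0.192, p₀ = 0.115.
Under exogeneity and monotonicity, PN = (p₁ − p₀) / p₁.
PN = (0.192 − 0.115) / 0.192 = 0.077 / 0.192 ≈ 0.4010

PN ≈ 0.401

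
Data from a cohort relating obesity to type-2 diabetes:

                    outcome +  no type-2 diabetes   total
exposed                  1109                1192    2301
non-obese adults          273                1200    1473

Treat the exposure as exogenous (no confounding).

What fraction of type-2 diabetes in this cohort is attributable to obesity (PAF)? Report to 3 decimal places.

p₁ = P(outcome | exposed) = 1109/2301 = 0.48196
p₀ = P(outcome | unexposed) = 273/1473 = 0.18534
Exposure prevalence π = 2301/3774 = 0.6097; overall risk P(Y=1) = 0.36619.
Under exogeneity, PAF = [P(Y=1) − p₀]/P(Y=1).
PAF = (0.36619 − 0.18534) / 0.36619 ≈ 0.4939

PAF ≈ 0.494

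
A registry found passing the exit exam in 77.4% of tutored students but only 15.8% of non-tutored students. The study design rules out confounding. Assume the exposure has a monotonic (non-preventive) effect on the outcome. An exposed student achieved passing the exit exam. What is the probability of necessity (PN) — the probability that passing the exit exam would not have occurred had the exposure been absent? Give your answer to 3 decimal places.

p₁ = 0.774, p₀ = 0.158.
Under exogeneity and monotonicity, PN = (p₁ − p₀) / p₁.
PN = (0.774 − 0.158) / 0.774 = 0.616 / 0.774 ≈ 0.7959

PN ≈ 0.796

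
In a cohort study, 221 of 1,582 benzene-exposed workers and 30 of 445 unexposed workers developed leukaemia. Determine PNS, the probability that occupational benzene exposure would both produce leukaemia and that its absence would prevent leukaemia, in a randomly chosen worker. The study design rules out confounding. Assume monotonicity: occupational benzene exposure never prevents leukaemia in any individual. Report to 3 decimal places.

PNS ≈ 0.072

p₁ = P(outcome | exposed) = 221/1582 = 0.1397
p₀ = P(outcome | unexposed) = 30/445 = 0.067416
Under exogeneity and monotonicity, PNS = p₁ − p₀.
PNS = 0.1397 − 0.067416 = 0.072281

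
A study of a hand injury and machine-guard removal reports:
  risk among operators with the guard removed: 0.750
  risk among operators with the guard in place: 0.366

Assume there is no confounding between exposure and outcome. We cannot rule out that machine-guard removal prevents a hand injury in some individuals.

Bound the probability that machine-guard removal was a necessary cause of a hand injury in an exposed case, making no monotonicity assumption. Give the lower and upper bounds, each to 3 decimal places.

0.512 ≤ PN ≤ 0.845

Let p₁ = 0.75, p₀ = 0.366.
Under exogeneity alone the bounds on PN are max{0,(p₁−p₀)/p₁} ≤ PN ≤ min{1,(1−p₀)/p₁}.
  lower = (p₁ − p₀)/p₁ = 0.384 / 0.75 ≈ 0.5120
  upper = min{1, (1 − p₀)/p₁} = 0.634 / 0.75 ≈ 0.8453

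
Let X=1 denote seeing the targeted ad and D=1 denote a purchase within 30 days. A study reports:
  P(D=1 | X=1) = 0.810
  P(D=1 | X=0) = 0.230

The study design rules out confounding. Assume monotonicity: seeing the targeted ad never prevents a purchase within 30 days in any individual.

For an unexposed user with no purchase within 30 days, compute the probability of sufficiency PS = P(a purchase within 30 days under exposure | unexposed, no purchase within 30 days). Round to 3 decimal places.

Let p₁ = 0.81, p₀ = 0.23.
Under exogeneity and monotonicity, PS = (p₁ − p₀) / (1 − p₀).
PS = (0.81 − 0.23) / (1 − 0.23) = 0.58 / 0.77 ≈ 0.7532

PS ≈ 0.753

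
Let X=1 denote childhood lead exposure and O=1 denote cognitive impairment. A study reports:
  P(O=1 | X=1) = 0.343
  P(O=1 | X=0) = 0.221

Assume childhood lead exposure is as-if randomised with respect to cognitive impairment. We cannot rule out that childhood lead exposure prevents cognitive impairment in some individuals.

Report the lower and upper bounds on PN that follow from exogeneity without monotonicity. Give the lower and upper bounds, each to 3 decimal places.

0.356 ≤ PN ≤ 1.000

Let p₁ = 0.343, p₀ = 0.221.
Under exogeneity alone the bounds on PN are max{0,(p₁−p₀)/p₁} ≤ PN ≤ min{1,(1−p₀)/p₁}.
  lower = (p₁ − p₀)/p₁ = 0.122 / 0.343 ≈ 0.3557
  upper = min{1, (1 − p₀)/p₁} = 0.779 / 0.343 ≈ 2.2711 → capped at 1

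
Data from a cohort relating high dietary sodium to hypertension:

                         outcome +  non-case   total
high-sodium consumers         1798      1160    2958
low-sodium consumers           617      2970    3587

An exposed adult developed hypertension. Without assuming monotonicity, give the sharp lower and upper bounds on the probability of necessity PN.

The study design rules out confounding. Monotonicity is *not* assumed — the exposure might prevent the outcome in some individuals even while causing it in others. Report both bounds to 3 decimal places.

0.717 ≤ PN ≤ 1.000

p₁ = P(outcome | exposed) = 1798/2958 = 0.60784
p₀ = P(outcome | unexposed) = 617/3587 = 0.17201
Under exogeneity alone the bounds on PN are max{0,(p₁−p₀)/p₁} ≤ PN ≤ min{1,(1−p₀)/p₁}.
  lower = (p₁ − p₀)/p₁ = 0.43583 / 0.60784 ≈ 0.7170
  upper = min{1, (1 − p₀)/p₁} = 0.82799 / 0.60784 ≈ 1.3622 → capped at 1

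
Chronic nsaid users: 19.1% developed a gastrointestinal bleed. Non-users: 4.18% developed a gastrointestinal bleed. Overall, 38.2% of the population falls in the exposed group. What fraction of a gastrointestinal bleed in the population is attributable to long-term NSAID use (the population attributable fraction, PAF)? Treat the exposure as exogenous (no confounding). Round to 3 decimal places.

PAF ≈ 0.577

p₁ = 0.191, p₀ = 0.0418.
Overall risk P(Y=1) = π·p₁ + (1−π)·p₀ = 0.382×0.191 + 0.618×0.0418 = 0.098794.
Under exogeneity, PAF = [P(Y=1) − p₀] / P(Y=1).
PAF = (0.098794 − 0.0418) / 0.098794 ≈ 0.5769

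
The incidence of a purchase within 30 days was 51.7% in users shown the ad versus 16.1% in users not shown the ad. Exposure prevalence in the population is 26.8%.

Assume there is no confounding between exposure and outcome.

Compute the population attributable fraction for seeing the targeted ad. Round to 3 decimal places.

PAF ≈ 0.372

p₁ = 0.517, p₀ = 0.161.
Overall risk P(Y=1) = π·p₁ + (1−π)·p₀ = 0.268×0.517 + 0.732×0.161 = 0.25641.
Under exogeneity, PAF = [P(Y=1) − p₀] / P(Y=1).
PAF = (0.25641 − 0.161) / 0.25641 ≈ 0.3721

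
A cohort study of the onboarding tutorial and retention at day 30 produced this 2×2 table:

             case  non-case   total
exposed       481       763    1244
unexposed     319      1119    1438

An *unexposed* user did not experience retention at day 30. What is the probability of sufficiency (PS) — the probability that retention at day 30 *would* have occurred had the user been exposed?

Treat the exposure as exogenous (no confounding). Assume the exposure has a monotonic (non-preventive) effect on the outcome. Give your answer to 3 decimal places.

PS ≈ 0.212

p₁ = P(outcome | exposed) = 481/1244 = 0.38666
p₀ = P(outcome | unexposed) = 319/1438 = 0.22184
Under exogeneity and monotonicity, PS = (p₁ − p₀)/(1 − p₀).
PS = (0.38666 − 0.22184) / 0.77816 ≈ 0.2118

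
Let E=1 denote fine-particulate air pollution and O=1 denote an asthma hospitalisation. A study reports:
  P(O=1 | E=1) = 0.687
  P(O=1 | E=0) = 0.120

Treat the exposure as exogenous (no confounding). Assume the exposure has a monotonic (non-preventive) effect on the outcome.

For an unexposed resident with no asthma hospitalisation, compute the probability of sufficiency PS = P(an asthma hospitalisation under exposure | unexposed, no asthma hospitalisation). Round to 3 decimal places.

Let p₁ = 0.687, p₀ = 0.12.
Under exogeneity and monotonicity, PS = (p₁ − p₀) / (1 − p₀).
PS = (0.687 − 0.12) / (1 − 0.12) = 0.567 / 0.88 ≈ 0.6443

PS ≈ 0.644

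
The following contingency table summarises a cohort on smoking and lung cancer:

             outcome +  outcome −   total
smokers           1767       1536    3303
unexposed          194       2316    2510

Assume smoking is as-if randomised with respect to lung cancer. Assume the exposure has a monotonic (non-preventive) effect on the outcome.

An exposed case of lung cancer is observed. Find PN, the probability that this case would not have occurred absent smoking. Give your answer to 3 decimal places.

PN ≈ 0.856

p₁ = P(outcome | exposed) = 1767/3303 = 0.53497
p₀ = P(outcome | unexposed) = 194/2510 = 0.077291
Under exogeneity and monotonicity, PN = (p₁ − p₀) / p₁.
PN = (0.53497 − 0.077291) / 0.53497 = 0.45768 / 0.53497 ≈ 0.8555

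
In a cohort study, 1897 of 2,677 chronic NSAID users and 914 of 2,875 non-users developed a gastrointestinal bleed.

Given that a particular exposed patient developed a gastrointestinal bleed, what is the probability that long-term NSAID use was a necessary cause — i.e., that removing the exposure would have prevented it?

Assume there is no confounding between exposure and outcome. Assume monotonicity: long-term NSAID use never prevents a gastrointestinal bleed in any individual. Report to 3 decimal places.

PN ≈ 0.551

p₁ = P(outcome | exposed) = 1897/2677 = 0.70863
p₀ = P(outcome | unexposed) = 914/2875 = 0.31791
Under exogeneity and monotonicity, PN = (p₁ − p₀) / p₁.
PN = (0.70863 − 0.31791) / 0.70863 = 0.39072 / 0.70863 ≈ 0.5514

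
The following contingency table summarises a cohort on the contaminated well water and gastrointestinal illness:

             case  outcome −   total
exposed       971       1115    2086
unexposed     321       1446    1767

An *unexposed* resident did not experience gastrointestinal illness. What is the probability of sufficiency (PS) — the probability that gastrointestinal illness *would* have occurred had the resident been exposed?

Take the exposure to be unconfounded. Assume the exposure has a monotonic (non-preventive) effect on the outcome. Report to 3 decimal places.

p₁ = P(outcome | exposed) = 971/2086 = 0.46548
p₀ = P(outcome | unexposed) = 321/1767 = 0.18166
Under exogeneity and monotonicity, PS = (p₁ − p₀)/(1 − p₀).
PS = (0.46548 − 0.18166) / 0.81834 ≈ 0.3468

PS ≈ 0.347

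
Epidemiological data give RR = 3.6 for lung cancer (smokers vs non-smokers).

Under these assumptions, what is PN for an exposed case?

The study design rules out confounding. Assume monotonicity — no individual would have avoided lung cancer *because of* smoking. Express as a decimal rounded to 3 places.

PN ≈ 0.722

Under exogeneity and monotonicity, PN = (RR − 1) / RR = 1 − 1/RR.
PN = (3.6 − 1) / 3.6 = 2.6 / 3.6 ≈ 0.7222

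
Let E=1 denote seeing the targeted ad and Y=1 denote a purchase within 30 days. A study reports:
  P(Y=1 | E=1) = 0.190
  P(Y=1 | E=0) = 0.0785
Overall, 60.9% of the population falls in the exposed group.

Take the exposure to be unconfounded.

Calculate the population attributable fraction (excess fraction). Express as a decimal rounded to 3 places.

PAF ≈ 0.464

Let p₁ = 0.19, p₀ = 0.0785.
Overall risk P(Y=1) = π·p₁ + (1−π)·p₀ = 0.609×0.19 + 0.391×0.0785 = 0.1464.
Under exogeneity, PAF = [P(Y=1) − p₀] / P(Y=1).
PAF = (0.1464 − 0.0785) / 0.1464 ≈ 0.4638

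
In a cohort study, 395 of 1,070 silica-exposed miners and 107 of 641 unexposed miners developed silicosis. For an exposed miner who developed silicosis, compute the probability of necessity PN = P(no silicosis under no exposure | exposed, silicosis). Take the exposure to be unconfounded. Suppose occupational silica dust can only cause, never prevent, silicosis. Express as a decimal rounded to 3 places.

PN ≈ 0.548

p₁ = P(outcome | exposed) = 395/1070 = 0.36916
p₀ = P(outcome | unexposed) = 107/641 = 0.16693
Under exogeneity and monotonicity, PN = (p₁ − p₀) / p₁.
PN = (0.36916 − 0.16693) / 0.36916 = 0.20223 / 0.36916 ≈ 0.5478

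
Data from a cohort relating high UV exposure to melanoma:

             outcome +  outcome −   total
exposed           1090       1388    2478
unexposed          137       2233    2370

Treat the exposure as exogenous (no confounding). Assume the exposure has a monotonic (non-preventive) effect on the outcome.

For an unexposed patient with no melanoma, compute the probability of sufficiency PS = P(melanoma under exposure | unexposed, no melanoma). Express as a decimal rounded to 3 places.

PS ≈ 0.406

p₁ = P(outcome | exposed) = 1090/2478 = 0.43987
p₀ = P(outcome | unexposed) = 137/2370 = 0.057806
Under exogeneity and monotonicity, PS = (p₁ − p₀) / (1 − p₀).
PS = (0.43987 − 0.057806) / (1 − 0.057806) = 0.38206 / 0.94219 ≈ 0.4055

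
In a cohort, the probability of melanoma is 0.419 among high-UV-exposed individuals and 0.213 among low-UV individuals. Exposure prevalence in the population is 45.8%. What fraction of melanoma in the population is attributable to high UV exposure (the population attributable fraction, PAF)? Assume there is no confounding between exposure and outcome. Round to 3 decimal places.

Let p₁ = 0.419, p₀ = 0.213.
Overall risk P(Y=1) = π·p₁ + (1−π)·p₀ = 0.458×0.419 + 0.542×0.213 = 0.30735.
Under exogeneity, PAF = [P(Y=1) − p₀] / P(Y=1).
PAF = (0.30735 − 0.213) / 0.30735 ≈ 0.3070

PAF ≈ 0.307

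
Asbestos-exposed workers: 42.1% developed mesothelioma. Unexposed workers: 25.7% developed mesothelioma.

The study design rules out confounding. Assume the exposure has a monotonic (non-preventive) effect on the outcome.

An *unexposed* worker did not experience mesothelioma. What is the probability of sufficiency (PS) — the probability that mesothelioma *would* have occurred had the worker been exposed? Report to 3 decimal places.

p₁ = 0.421, p₀ = 0.257.
Under exogeneity and monotonicity, PS = (p₁ − p₀) / (1 − p₀).
PS = (0.421 − 0.257) / (1 − 0.257) = 0.164 / 0.743 ≈ 0.2207

PS ≈ 0.221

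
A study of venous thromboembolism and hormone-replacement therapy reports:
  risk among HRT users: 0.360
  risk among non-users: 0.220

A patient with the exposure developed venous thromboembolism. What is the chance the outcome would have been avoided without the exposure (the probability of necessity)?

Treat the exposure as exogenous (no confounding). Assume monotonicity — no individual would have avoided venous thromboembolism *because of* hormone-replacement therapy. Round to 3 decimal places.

PN ≈ 0.389

Let p₁ = 0.36, p₀ = 0.22.
Under exogeneity and monotonicity, PN = (p₁ − p₀) / p₁.
PN = (0.36 − 0.22) / 0.36 = 0.14 / 0.36 ≈ 0.3889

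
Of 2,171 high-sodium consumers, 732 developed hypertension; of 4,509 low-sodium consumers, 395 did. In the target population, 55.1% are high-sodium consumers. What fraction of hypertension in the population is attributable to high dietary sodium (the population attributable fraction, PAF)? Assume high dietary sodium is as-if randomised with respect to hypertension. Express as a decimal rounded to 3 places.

p₁ = P(outcome | exposed) = 732/2171 = 0.33717
p₀ = P(outcome | unexposed) = 395/4509 = 0.087603
Overall risk P(Y=1) = π·p₁ + (1−π)·p₀ = 0.551×0.33717 + 0.449×0.087603 = 0.22512.
Under exogeneity, PAF = [P(Y=1) − p₀] / P(Y=1).
PAF = (0.22512 − 0.087603) / 0.22512 ≈ 0.6109

PAF ≈ 0.611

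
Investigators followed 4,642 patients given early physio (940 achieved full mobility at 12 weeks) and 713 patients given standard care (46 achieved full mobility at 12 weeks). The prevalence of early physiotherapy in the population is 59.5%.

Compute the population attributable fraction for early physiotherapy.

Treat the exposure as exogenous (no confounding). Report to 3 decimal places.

p₁ = P(outcome | exposed) = 940/4642 = 0.2025
p₀ = P(outcome | unexposed) = 46/713 = 0.064516
Overall risk P(Y=1) = π·p₁ + (1−π)·p₀ = 0.595×0.2025 + 0.405×0.064516 = 0.14662.
Under exogeneity, PAF = [P(Y=1) − p₀] / P(Y=1).
PAF = (0.14662 − 0.064516) / 0.14662 ≈ 0.5600

PAF ≈ 0.560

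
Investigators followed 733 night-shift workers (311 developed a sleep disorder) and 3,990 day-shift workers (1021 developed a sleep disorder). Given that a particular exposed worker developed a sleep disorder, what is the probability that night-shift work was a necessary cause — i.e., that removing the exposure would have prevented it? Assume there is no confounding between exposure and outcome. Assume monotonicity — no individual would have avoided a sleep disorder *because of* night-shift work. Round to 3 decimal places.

PN ≈ 0.397

p₁ = P(outcome | exposed) = 311/733 = 0.42428
p₀ = P(outcome | unexposed) = 1021/3990 = 0.25589
Under exogeneity and monotonicity, PN = (p₁ − p₀) / p₁.
PN = (0.42428 − 0.25589) / 0.42428 = 0.16839 / 0.42428 ≈ 0.3969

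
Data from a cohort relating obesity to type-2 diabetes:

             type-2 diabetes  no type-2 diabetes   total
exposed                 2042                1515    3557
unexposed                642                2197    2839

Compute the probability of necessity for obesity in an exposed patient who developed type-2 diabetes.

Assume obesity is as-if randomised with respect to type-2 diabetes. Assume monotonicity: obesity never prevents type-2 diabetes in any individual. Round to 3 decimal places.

p₁ = P(outcome | exposed) = 2042/3557 = 0.57408
p₀ = P(outcome | unexposed) = 642/2839 = 0.22614
Under exogeneity and monotonicity, PN = (p₁ − p₀) / p₁.
PN = (0.57408 − 0.22614) / 0.57408 = 0.34794 / 0.57408 ≈ 0.6061

PN ≈ 0.606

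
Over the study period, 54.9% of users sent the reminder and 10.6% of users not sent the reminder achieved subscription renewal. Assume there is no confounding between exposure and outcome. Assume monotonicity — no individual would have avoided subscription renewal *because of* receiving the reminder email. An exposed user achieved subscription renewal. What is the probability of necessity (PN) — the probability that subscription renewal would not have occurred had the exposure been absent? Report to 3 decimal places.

PN ≈ 0.807

p₁ = 0.549, p₀ = 0.106.
Under exogeneity and monotonicity, PN = (p₁ − p₀) / p₁.
PN = (0.549 − 0.106) / 0.549 = 0.443 / 0.549 ≈ 0.8069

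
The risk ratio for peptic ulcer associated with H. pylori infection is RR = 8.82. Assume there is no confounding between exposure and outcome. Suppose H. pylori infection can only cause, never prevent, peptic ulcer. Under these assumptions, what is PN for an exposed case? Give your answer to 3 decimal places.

Under exogeneity and monotonicity, PN = (RR − 1) / RR = 1 − 1/RR.
PN = (8.82 − 1) / 8.82 = 7.82 / 8.82 ≈ 0.8866

PN ≈ 0.887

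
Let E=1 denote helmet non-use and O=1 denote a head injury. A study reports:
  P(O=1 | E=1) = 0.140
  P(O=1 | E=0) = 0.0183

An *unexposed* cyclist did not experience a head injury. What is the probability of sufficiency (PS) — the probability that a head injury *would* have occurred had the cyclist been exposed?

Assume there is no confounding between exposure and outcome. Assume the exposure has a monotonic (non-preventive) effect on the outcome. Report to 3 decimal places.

Let p₁ = 0.14, p₀ = 0.0183.
Under exogeneity and monotonicity, PS = (p₁ − p₀) / (1 − p₀).
PS = (0.14 − 0.0183) / (1 − 0.0183) = 0.1217 / 0.9817 ≈ 0.1240

PS ≈ 0.124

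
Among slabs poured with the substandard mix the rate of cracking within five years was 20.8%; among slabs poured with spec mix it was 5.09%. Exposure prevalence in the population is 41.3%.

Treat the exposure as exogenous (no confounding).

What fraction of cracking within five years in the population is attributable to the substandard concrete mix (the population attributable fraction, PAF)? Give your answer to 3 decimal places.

PAF ≈ 0.560

p₁ = 0.208, p₀ = 0.0509.
Overall risk P(Y=1) = π·p₁ + (1−π)·p₀ = 0.413×0.208 + 0.587×0.0509 = 0.11578.
Under exogeneity, PAF = [P(Y=1) − p₀] / P(Y=1).
PAF = (0.11578 − 0.0509) / 0.11578 ≈ 0.5604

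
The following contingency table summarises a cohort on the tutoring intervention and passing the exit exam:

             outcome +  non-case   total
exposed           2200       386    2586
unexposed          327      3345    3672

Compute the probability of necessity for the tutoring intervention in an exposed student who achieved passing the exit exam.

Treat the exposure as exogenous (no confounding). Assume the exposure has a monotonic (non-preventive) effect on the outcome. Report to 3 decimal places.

p₁ = P(outcome | exposed) = 2200/2586 = 0.85073
p₀ = P(outcome | unexposed) = 327/3672 = 0.089052
Under exogeneity and monotonicity, PN = (p₁ − p₀)/p₁.
PN = (0.85073 − 0.089052) / 0.85073 ≈ 0.8953

PN ≈ 0.895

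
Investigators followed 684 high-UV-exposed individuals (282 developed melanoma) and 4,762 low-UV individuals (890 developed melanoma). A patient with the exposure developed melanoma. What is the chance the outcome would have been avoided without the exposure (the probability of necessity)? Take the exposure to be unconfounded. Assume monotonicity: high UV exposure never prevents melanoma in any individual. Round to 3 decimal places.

PN ≈ 0.547

p₁ = P(outcome | exposed) = 282/684 = 0.41228
p₀ = P(outcome | unexposed) = 890/4762 = 0.1869
Under exogeneity and monotonicity, PN = (p₁ − p₀) / p₁.
PN = (0.41228 − 0.1869) / 0.41228 = 0.22538 / 0.41228 ≈ 0.5467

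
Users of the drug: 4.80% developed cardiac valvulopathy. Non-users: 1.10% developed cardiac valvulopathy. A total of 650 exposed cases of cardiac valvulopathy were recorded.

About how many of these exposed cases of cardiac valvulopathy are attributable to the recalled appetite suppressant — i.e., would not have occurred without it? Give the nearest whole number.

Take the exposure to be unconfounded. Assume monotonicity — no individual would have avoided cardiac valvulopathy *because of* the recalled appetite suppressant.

p₁ = 0.048, p₀ = 0.011.
PN = (p₁ − p₀)/p₁ = (0.048 − 0.011) / 0.048 ≈ 0.77083.
Attributable cases ≈ PN × (exposed cases) = 0.77083 × 650 ≈ 501.04.

about 501 cases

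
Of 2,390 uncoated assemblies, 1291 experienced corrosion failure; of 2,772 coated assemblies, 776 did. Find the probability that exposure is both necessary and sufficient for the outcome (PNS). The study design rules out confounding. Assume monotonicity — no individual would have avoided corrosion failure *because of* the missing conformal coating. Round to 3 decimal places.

p₁ = P(outcome | exposed) = 1291/2390 = 0.54017
p₀ = P(outcome | unexposed) = 776/2772 = 0.27994
Under exogeneity and monotonicity, PNS = p₁ − p₀.
PNS = 0.54017 − 0.27994 = 0.26023

PNS ≈ 0.260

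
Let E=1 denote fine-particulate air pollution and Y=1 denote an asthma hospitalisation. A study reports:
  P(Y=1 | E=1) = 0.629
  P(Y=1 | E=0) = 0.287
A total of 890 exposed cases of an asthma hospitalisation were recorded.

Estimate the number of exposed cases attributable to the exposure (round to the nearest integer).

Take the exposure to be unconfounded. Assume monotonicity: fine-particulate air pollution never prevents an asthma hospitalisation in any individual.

Let p₁ = 0.629, p₀ = 0.287.
PN = (p₁ − p₀)/p₁ = (0.629 − 0.287) / 0.629 ≈ 0.54372.
Attributable cases ≈ PN × (exposed cases) = 0.54372 × 890 ≈ 483.91.

about 484 cases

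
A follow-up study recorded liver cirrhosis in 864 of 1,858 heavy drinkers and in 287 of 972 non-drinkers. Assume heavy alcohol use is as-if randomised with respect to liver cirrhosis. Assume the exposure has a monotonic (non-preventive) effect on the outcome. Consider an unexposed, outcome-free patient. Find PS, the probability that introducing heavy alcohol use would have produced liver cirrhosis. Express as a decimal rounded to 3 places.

PS ≈ 0.241

p₁ = P(outcome | exposed) = 864/1858 = 0.46502
p₀ = P(outcome | unexposed) = 287/972 = 0.29527
Under exogeneity and monotonicity, PS = (p₁ − p₀) / (1 − p₀).
PS = (0.46502 − 0.29527) / (1 − 0.29527) = 0.16975 / 0.70473 ≈ 0.2409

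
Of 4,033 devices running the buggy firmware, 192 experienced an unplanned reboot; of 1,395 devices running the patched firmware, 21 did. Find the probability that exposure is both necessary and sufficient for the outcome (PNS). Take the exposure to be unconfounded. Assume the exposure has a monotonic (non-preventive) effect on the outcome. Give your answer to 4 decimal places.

p₁ = P(outcome | exposed) = 192/4033 = 0.047607
p₀ = P(outcome | unexposed) = 21/1395 = 0.015054
Under exogeneity and monotonicity, PNS = p₁ − p₀.
PNS = 0.047607 − 0.015054 = 0.032553

PNS ≈ 0.0326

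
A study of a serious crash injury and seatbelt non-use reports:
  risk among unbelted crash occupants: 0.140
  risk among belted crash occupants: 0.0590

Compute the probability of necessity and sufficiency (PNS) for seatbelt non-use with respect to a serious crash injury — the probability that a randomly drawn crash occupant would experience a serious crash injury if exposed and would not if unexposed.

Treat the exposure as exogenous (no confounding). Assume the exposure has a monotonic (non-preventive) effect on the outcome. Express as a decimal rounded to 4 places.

Let p₁ = 0.14, p₀ = 0.059.
Under exogeneity and monotonicity, PNS = p₁ − p₀.
PNS = 0.14 − 0.059 = 0.081

PNS ≈ 0.0810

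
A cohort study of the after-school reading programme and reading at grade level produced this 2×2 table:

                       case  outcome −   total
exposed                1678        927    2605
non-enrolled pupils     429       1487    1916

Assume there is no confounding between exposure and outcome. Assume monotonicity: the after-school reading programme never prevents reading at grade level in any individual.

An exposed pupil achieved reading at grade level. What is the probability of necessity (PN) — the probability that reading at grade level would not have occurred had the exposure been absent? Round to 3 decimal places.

p₁ = P(outcome | exposed) = 1678/2605 = 0.64415
p₀ = P(outcome | unexposed) = 429/1916 = 0.2239
Under exogeneity and monotonicity, PN = (p₁ − p₀) / p₁.
PN = (0.64415 − 0.2239) / 0.64415 = 0.42024 / 0.64415 ≈ 0.6524

PN ≈ 0.652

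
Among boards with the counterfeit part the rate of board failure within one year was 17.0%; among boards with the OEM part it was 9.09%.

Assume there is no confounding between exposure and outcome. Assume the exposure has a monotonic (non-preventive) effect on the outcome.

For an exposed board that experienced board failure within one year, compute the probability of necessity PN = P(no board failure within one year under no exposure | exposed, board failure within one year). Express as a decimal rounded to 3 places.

PN ≈ 0.465

p₁ = 0.17, p₀ = 0.0909.
Under exogeneity and monotonicity, PN = (p₁ − p₀) / p₁.
PN = (0.17 − 0.0909) / 0.17 = 0.0791 / 0.17 ≈ 0.4653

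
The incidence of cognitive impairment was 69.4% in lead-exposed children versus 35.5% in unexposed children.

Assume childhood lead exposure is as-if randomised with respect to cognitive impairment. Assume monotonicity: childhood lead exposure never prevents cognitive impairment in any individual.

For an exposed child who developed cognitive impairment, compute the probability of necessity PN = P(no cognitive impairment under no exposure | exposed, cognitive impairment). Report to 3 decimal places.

p₁ = 0.694, p₀ = 0.355.
Under exogeneity and monotonicity, PN = (p₁ − p₀) / p₁.
PN = (0.694 − 0.355) / 0.694 = 0.339 / 0.694 ≈ 0.4885

PN ≈ 0.488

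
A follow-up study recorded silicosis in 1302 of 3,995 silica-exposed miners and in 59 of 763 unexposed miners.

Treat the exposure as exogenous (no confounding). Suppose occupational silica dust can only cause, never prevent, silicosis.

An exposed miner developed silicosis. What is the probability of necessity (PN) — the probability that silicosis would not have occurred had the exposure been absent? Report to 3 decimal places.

p₁ = P(outcome | exposed) = 1302/3995 = 0.32591
p₀ = P(outcome | unexposed) = 59/763 = 0.077326
Under exogeneity and monotonicity, PN = (p₁ − p₀) / p₁.
PN = (0.32591 − 0.077326) / 0.32591 = 0.24858 / 0.32591 ≈ 0.7627

PN ≈ 0.763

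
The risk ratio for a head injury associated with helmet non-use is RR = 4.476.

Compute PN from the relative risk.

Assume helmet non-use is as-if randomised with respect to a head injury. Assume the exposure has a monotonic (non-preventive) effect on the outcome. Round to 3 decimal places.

PN ≈ 0.777

Under exogeneity and monotonicity, PN = (RR − 1) / RR = 1 − 1/RR.
PN = (4.476 − 1) / 4.476 = 3.476 / 4.476 ≈ 0.7766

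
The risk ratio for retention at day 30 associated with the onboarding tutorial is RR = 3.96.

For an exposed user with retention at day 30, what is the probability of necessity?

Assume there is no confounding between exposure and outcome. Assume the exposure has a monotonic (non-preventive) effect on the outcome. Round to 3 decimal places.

Under exogeneity and monotonicity, PN = (RR − 1) / RR = 1 − 1/RR.
PN = (3.96 − 1) / 3.96 = 2.96 / 3.96 ≈ 0.7475

PN ≈ 0.747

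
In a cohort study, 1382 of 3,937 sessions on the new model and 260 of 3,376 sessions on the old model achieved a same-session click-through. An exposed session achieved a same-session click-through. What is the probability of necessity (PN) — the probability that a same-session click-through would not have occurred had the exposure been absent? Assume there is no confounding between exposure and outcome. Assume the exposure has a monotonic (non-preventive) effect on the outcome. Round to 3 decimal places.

p₁ = P(outcome | exposed) = 1382/3937 = 0.35103
p₀ = P(outcome | unexposed) = 260/3376 = 0.077014
Under exogeneity and monotonicity, PN = (p₁ − p₀) / p₁.
PN = (0.35103 − 0.077014) / 0.35103 = 0.27401 / 0.35103 ≈ 0.7806

PN ≈ 0.781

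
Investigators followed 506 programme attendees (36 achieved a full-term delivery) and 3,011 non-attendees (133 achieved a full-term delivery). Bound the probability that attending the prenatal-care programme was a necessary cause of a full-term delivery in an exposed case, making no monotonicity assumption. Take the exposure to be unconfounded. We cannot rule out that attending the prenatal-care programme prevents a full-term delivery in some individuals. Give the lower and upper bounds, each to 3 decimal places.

0.379 ≤ PN ≤ 1.000

p₁ = P(outcome | exposed) = 36/506 = 0.071146
p₀ = P(outcome | unexposed) = 133/3011 = 0.044171
Under exogeneity alone the bounds on PN are max{0,(p₁−p₀)/p₁} ≤ PN ≤ min{1,(1−p₀)/p₁}.
  lower = (p₁ − p₀)/p₁ = 0.026975 / 0.071146 ≈ 0.3791
  upper = min{1, (1 − p₀)/p₁} = 0.95583 / 0.071146 ≈ 13.4347 → capped at 1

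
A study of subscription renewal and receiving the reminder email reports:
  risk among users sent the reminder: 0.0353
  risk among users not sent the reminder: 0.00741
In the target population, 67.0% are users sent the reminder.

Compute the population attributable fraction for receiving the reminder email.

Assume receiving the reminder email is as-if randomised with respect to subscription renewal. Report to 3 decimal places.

Let p₁ = 0.0353, p₀ = 0.00741.
Overall risk P(Y=1) = π·p₁ + (1−π)·p₀ = 0.67×0.0353 + 0.33×0.00741 = 0.026096.
Under exogeneity, PAF = [P(Y=1) − p₀] / P(Y=1).
PAF = (0.026096 − 0.00741) / 0.026096 ≈ 0.7161

PAF ≈ 0.716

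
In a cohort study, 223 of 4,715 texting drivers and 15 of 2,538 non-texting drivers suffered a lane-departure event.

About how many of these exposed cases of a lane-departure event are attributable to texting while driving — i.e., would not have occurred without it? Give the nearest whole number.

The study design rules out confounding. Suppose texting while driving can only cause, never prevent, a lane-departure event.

p₁ = P(outcome | exposed) = 223/4715 = 0.047296
p₀ = P(outcome | unexposed) = 15/2538 = 0.0059102
PN = (p₁ − p₀)/p₁ = (0.047296 − 0.0059102) / 0.047296 ≈ 0.87504.
Attributable cases ≈ PN × (exposed cases) = 0.87504 × 223 ≈ 195.13.

about 195 cases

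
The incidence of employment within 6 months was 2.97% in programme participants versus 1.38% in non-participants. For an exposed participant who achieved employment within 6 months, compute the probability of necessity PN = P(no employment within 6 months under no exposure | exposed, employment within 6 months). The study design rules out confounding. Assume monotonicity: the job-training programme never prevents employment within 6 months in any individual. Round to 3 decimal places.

p₁ = 0.0297, p₀ = 0.0138.
Under exogeneity and monotonicity, PN = (p₁ − p₀) / p₁.
PN = (0.0297 − 0.0138) / 0.0297 = 0.0159 / 0.0297 ≈ 0.5354

PN ≈ 0.535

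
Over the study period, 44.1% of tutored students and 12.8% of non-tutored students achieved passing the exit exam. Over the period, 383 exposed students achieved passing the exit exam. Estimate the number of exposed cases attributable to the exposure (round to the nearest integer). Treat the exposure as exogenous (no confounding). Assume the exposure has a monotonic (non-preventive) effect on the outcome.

p₁ = 0.441, p₀ = 0.128.
PN = (p₁ − p₀)/p₁ = (0.441 − 0.128) / 0.441 ≈ 0.70975.
Attributable cases ≈ PN × (exposed cases) = 0.70975 × 383 ≈ 271.83.

about 272 cases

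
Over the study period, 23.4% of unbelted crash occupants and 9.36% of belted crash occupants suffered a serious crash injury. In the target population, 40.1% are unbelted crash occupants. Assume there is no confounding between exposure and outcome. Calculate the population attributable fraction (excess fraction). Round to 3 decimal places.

p₁ = 0.234, p₀ = 0.0936.
Overall risk P(Y=1) = π·p₁ + (1−π)·p₀ = 0.401×0.234 + 0.599×0.0936 = 0.1499.
Under exogeneity, PAF = [P(Y=1) − p₀] / P(Y=1).
PAF = (0.1499 − 0.0936) / 0.1499 ≈ 0.3756

PAF ≈ 0.376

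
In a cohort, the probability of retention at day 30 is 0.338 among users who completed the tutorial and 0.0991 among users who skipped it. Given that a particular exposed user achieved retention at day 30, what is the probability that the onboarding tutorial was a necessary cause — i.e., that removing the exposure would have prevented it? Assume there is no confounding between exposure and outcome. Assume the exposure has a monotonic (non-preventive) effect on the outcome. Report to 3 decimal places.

Let p₁ = 0.338, p₀ = 0.0991.
Under exogeneity and monotonicity, PN = (p₁ − p₀) / p₁.
PN = (0.338 − 0.0991) / 0.338 = 0.2389 / 0.338 ≈ 0.7068

PN ≈ 0.707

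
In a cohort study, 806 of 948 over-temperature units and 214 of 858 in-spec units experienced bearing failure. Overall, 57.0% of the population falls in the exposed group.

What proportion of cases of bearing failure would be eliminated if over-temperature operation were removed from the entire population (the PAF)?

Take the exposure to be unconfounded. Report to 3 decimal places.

PAF ≈ 0.579

p₁ = P(outcome | exposed) = 806/948 = 0.85021
p₀ = P(outcome | unexposed) = 214/858 = 0.24942
Overall risk P(Y=1) = π·p₁ + (1−π)·p₀ = 0.57×0.85021 + 0.43×0.24942 = 0.59187.
Under exogeneity, PAF = [P(Y=1) − p₀] / P(Y=1).
PAF = (0.59187 − 0.24942) / 0.59187 ≈ 0.5786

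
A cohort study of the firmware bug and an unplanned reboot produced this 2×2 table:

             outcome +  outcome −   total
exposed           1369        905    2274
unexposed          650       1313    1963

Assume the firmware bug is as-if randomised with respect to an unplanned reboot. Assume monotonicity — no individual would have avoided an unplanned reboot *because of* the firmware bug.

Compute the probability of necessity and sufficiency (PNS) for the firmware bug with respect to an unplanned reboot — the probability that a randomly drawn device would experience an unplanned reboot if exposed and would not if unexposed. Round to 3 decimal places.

PNS ≈ 0.271

p₁ = P(outcome | exposed) = 1369/2274 = 0.60202
p₀ = P(outcome | unexposed) = 650/1963 = 0.33113
Under exogeneity and monotonicity, PNS = p₁ − p₀.
PNS = 0.60202 − 0.33113 = 0.2709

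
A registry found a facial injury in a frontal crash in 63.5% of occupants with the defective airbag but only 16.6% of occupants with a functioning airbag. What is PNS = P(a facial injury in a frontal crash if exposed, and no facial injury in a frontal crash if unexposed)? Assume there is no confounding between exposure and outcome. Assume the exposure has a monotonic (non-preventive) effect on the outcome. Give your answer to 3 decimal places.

p₁ = 0.635, p₀ = 0.166.
Under exogeneity and monotonicity, PNS = p₁ − p₀.
PNS = 0.635 − 0.166 = 0.469

PNS ≈ 0.469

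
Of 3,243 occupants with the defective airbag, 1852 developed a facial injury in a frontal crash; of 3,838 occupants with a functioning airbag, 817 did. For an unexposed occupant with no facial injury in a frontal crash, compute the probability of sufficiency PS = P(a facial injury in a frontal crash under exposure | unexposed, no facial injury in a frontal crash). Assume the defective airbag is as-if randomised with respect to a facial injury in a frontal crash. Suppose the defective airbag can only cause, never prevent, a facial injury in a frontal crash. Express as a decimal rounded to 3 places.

p₁ = P(outcome | exposed) = 1852/3243 = 0.57108
p₀ = P(outcome | unexposed) = 817/3838 = 0.21287
Under exogeneity and monotonicity, PS = (p₁ − p₀) / (1 − p₀).
PS = (0.57108 − 0.21287) / (1 − 0.21287) = 0.3582 / 0.78713 ≈ 0.4551

PS ≈ 0.455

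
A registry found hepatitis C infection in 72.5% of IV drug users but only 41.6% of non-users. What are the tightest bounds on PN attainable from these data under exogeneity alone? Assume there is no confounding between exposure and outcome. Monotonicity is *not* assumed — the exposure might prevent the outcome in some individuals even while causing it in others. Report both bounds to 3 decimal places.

p₁ = 0.725, p₀ = 0.416.
Under exogeneity alone the bounds on PN are max{0,(p₁−p₀)/p₁} ≤ PN ≤ min{1,(1−p₀)/p₁}.
  lower = (p₁ − p₀)/p₁ = 0.309 / 0.725 ≈ 0.4262
  upper = min{1, (1 − p₀)/p₁} = 0.584 / 0.725 ≈ 0.8055

0.426 ≤ PN ≤ 0.806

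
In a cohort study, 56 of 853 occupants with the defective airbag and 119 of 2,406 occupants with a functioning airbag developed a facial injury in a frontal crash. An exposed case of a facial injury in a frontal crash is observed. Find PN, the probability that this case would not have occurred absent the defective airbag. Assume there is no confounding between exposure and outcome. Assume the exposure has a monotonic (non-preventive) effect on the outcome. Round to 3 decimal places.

PN ≈ 0.247

p₁ = P(outcome | exposed) = 56/853 = 0.065651
p₀ = P(outcome | unexposed) = 119/2406 = 0.04946
Under exogeneity and monotonicity, PN = (p₁ − p₀) / p₁.
PN = (0.065651 − 0.04946) / 0.065651 = 0.016191 / 0.065651 ≈ 0.2466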